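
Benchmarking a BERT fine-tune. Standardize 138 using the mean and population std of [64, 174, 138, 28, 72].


μ = 95.2, σ = 53.0449
z = (138 - 95.2)/53.0449 = 0.8069

0.8069


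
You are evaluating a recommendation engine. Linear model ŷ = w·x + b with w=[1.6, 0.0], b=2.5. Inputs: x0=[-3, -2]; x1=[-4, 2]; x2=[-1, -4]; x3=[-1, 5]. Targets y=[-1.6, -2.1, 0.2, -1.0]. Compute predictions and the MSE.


ŷ0 = (1.6)·(-3) + (0.0)·(-2) + 2.5 = -2.3
ŷ1 = (1.6)·(-4) + (0.0)·(2) + 2.5 = -3.9
ŷ2 = (1.6)·(-1) + (0.0)·(-4) + 2.5 = 0.9
ŷ3 = (1.6)·(-1) + (0.0)·(5) + 2.5 = 0.9
errors² = [0.49, 3.24, 0.49, 3.61]
MSE = 7.8300/4 = 1.9575

1.9575


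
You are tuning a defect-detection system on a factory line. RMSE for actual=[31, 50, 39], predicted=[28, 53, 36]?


MSE = 27/3 = 9
RMSE = √(27/3) = 3.0

3.0


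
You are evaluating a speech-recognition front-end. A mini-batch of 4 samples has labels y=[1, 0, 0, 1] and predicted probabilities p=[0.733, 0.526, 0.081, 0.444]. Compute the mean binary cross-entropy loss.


L[0] = -ln(0.733) = 0.3106
L[1] = -ln(1-0.526) = -ln(0.474) = 0.7465
L[2] = -ln(1-0.081) = -ln(0.919) = 0.0845
L[3] = -ln(0.444) = 0.8119
mean = (0.3106 + 0.7465 + 0.0845 + 0.8119)/4 = 0.4884

0.4884


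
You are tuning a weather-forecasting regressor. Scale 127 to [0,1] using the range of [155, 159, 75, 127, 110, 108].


min=75, max=159
(127-75)/(159-75) = 52/84 = 0.619

0.619


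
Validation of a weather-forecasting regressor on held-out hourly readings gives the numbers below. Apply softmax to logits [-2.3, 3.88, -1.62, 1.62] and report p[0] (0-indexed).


Exponentials: e^-2.3=0.1003, e^3.88=48.4242, e^-1.62=0.1979, e^1.62=5.0531
Sum = 53.7755
Softmax = [0.0019, 0.9005, 0.0037, 0.094]
p[0] = 0.1003/53.7755 = 0.0019

0.0019


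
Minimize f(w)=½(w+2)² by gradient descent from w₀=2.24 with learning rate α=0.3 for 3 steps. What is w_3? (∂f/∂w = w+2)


step 1: grad = 2.24+2 = 4.24; w = 2.24 - 0.3·(4.24) = 0.968
step 2: grad = 0.968+2 = 2.968; w = 0.968 - 0.3·(2.968) = 0.0776
step 3: grad = 0.0776+2 = 2.0776; w = 0.0776 - 0.3·(2.0776) = -0.54568

-0.54568


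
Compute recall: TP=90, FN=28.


Recall = TP/(TP+FN)
= 90/(90+28)
= 90/118 = 76.27%

76.27%


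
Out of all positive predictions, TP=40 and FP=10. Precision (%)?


Precision = TP/(TP+FP)
= 40/(40+10)
= 40/50 = 80.0%

80.0%


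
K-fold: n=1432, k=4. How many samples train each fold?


Fold size = 1432/4 = 358
Training per fold = 1432 - 358 = 1074

1074


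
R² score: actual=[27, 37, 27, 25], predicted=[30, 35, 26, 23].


ȳ = 29
SS_res = Σ(y-ŷ)² = 18
SS_tot = Σ(y-ȳ)² = 88
R² = 1 - SS_res/SS_tot = 1 - 0.2045 = 0.7955

0.7955


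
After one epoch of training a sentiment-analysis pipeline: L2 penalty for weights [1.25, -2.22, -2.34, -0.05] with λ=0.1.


‖w‖₂² = (1.25)² + (-2.22)² + (-2.34)² + (-0.05)²
     = 1.5625 + 4.9284 + 5.4756 + 0.0025
     = 11.969
λ·‖w‖₂² = 0.1·11.969 = 1.1969

1.1969


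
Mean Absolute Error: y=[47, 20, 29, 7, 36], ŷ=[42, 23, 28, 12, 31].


Absolute errors: |47-42|=5, |20-23|=3, |29-28|=1, |7-12|=5, |36-31|=5
Sum = 19
MAE = 19/5 = 19/5

19/5


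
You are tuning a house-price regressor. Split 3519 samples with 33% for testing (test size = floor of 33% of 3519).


Test = ⌊3519·33/100⌋ = 1161
Train = 3519 - 1161 = 2358

Train: 2358, Test: 1161


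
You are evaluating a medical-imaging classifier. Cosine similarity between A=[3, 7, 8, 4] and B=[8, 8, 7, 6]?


A·B = 3·8 + 7·8 + 8·7 + 4·6 = 160
‖A‖ = √138 = 11.7473, ‖B‖ = √213 = 14.5945
cos = 160/(√138·√213) = 160/√29394 = 0.9332

0.9332


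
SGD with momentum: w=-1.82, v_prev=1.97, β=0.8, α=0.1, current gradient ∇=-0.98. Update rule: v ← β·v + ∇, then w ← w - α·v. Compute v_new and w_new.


v_new = 0.8·1.97 - 0.98 = 1.576 - 0.98 = 0.596
w_new = -1.82 - 0.1·0.596 = -1.82 - 0.0596 = -1.8796

v_new=0.596, w_new=-1.8796


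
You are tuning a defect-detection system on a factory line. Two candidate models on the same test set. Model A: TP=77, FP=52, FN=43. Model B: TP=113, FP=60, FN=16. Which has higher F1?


Model A: P=77/129=0.5969, R=77/120=0.6417, F1=2PR/(P+R)=2TP/(2TP+FP+FN)=154/249=0.6185
Model B: P=113/173=0.6532, R=113/129=0.876, F1=2PR/(P+R)=2TP/(2TP+FP+FN)=226/302=0.7483
0.6185 < 0.7483 → Model B

Model B


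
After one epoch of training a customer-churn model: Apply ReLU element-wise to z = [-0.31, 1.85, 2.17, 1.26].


ReLU(-0.31) = max(0, -0.31) = 0.0
ReLU(1.85) = max(0, 1.85) = 1.85
ReLU(2.17) = max(0, 2.17) = 2.17
ReLU(1.26) = max(0, 1.26) = 1.26
result = [0.0, 1.85, 2.17, 1.26]

[0.0, 1.85, 2.17, 1.26]


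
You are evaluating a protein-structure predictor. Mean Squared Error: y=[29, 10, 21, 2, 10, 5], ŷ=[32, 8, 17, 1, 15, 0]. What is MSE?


Squared errors: (29-32)²=9, (10-8)²=4, (21-17)²=16, (2-1)²=1, (10-15)²=25, (5-0)²=25
Sum = 80
MSE = 80/6 = 40/3

40/3


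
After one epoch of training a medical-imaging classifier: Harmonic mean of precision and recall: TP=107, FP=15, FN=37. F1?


Precision = 107/122 = 0.877
Recall = 107/144 = 0.7431
F1 = 2·P·R/(P+R) = 2·TP/(2·TP+FP+FN) = 214/(214+15+37) = 214/266 = 0.8045

0.8045


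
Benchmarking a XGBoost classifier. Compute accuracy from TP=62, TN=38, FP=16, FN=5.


Accuracy = (TP+TN)/(TP+TN+FP+FN)
= (62+38)/(121)
= 100/121 = 82.64%

82.64%


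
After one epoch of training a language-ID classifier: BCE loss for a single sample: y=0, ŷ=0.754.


BCE = -[y·ln(p) + (1-y)·ln(1-p)]
= -0 - 1·ln(1-0.754)
= -ln(0.246) = 1.4024

1.4024


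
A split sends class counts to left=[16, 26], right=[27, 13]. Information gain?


Parent = [43, 39], H_parent = 0.9983
H_left = 0.9587 (n=42), H_right = 0.9097 (n=40)
H_children = (42/82)·0.9587 + (40/82)·0.9097 = 0.9348
IG = 0.9983 - 0.9348 = 0.0635

0.0635


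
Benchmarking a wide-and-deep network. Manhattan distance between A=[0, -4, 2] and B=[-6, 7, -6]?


d = |0+ 6| + |-4-7| + |2+ 6|
  = 6 + 11 + 8
  = 25

25


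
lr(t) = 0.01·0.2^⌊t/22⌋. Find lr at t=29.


n_drops = ⌊29/22⌋ = 1
lr = 0.01·0.2^1 = 0.01·0.2 = 0.002

0.002


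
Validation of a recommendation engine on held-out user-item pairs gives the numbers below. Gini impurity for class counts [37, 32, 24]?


Probabilities: [37/93, 32/93, 24/93] ≈ [0.3978, 0.3441, 0.2581]
Σpᵢ² = (1369 + 1024 + 576)/93² = 2969/8649
Gini = 1 - Σpᵢ² = 1 - 2969/8649 = 0.6567

0.6567


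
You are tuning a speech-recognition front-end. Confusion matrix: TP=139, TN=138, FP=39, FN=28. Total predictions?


Total = TP + TN + FP + FN
= 139 + 138 + 39 + 28
= 344
(Predicted positive: 178, predicted negative: 166)

344


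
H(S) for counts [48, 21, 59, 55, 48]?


Probabilities: [48/231, 21/231, 59/231, 55/231, 48/231] ≈ [0.2078, 0.0909, 0.2554, 0.2381, 0.2078]
H = -((48/231)·log₂(48/231) + (21/231)·log₂(21/231) + (59/231)·log₂(59/231) + (55/231)·log₂(55/231) + (48/231)·log₂(48/231))
  = 2.2524 bits

2.2524 bits


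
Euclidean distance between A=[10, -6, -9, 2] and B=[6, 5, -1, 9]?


d = √((10-6)² + (-6-5)² + (-9+ 1)² + (2-9)²)
  = √(16 + 121 + 64 + 49)
  = √250 = 15.8114

15.8114


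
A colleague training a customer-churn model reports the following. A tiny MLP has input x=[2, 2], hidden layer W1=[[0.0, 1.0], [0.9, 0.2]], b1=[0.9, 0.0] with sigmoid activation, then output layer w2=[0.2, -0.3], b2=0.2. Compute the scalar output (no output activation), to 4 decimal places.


z1[0] = (0.0)·(2) + (1.0)·(2) + 0.9 = 2.9
z1[1] = (0.9)·(2) + (0.2)·(2) + 0.0 = 2.2
h = sigmoid(z1) = [0.9478, 0.9002]
output = (0.2)·(0.9478) + (-0.3)·(0.9002) + 0.2 = 0.1195

0.1195


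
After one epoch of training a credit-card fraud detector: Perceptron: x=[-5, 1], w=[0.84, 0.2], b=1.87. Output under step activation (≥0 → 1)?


z = (-5)·(0.84) + (1)·(0.2) + 1.87
  = -2.13
step(z) = 0 (z<0)

0


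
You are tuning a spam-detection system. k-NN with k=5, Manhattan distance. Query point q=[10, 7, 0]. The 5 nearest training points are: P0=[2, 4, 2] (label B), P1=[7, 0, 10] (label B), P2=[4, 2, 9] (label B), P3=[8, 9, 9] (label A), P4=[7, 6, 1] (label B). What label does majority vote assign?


d(q,P0) = 13  (label B)
d(q,P1) = 20  (label B)
d(q,P2) = 20  (label B)
d(q,P3) = 13  (label A)
d(q,P4) = 5  (label B)
Votes: A=1, B=4
Majority → B

B


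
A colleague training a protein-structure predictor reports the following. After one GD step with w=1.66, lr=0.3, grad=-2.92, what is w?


w_new = w - α·∇
= 1.66 - 0.3·-2.92
= 1.66 + 0.876
= 2.536

2.536


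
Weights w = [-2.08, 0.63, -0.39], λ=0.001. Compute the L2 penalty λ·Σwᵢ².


‖w‖₂² = (-2.08)² + (0.63)² + (-0.39)²
     = 4.3264 + 0.3969 + 0.1521
     = 4.8754
λ·‖w‖₂² = 0.001·4.8754 = 0.004875

0.004875


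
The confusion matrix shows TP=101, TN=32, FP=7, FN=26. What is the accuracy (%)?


Accuracy = (TP+TN)/(TP+TN+FP+FN)
= (101+32)/(166)
= 133/166 = 80.12%

80.12%


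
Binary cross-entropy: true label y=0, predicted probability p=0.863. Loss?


BCE = -[y·ln(p) + (1-y)·ln(1-p)]
= -0 - 1·ln(1-0.863)
= -ln(0.137) = 1.9878

1.9878


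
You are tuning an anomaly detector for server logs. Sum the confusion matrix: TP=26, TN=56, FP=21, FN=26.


Total = TP + TN + FP + FN
= 26 + 56 + 21 + 26
= 129
(Predicted positive: 47, predicted negative: 82)

129


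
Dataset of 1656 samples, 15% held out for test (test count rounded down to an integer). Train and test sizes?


Test = ⌊1656·15/100⌋ = 248
Train = 1656 - 248 = 1408

Train: 1408, Test: 248


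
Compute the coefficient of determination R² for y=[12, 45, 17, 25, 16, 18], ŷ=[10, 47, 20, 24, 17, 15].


ȳ = 22.1667
SS_res = Σ(y-ŷ)² = 28
SS_tot = Σ(y-ȳ)² = 714.83
R² = 1 - SS_res/SS_tot = 1 - 0.0392 = 0.9608

0.9608


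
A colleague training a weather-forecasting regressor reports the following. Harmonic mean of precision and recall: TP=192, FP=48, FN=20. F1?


Precision = 192/240 = 0.8
Recall = 192/212 = 0.9057
F1 = 2·P·R/(P+R) = 2·TP/(2·TP+FP+FN) = 384/(384+48+20) = 384/452 = 0.8496

0.8496


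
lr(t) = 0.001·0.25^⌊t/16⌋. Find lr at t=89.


n_drops = ⌊89/16⌋ = 5
lr = 0.001·0.25^5 = 0.001·0.0009765625 = 0.0000009765625

0.0000009765625


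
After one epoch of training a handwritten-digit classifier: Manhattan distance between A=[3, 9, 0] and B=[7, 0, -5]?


d = |3-7| + |9-0| + |0+ 5|
  = 4 + 9 + 5
  = 18

18


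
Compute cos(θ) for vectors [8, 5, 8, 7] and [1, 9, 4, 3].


A·B = 8·1 + 5·9 + 8·4 + 7·3 = 106
‖A‖ = √202 = 14.2127, ‖B‖ = √107 = 10.3441
cos = 106/(√202·√107) = 106/√21614 = 0.721

0.721


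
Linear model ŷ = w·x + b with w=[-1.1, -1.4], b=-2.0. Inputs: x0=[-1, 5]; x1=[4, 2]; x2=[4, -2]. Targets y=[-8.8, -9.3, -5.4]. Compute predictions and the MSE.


ŷ0 = (-1.1)·(-1) + (-1.4)·(5) - 2.0 = -7.9
ŷ1 = (-1.1)·(4) + (-1.4)·(2) - 2.0 = -9.2
ŷ2 = (-1.1)·(4) + (-1.4)·(-2) - 2.0 = -3.6
errors² = [0.81, 0.01, 3.24]
MSE = 4.0600/3 = 1.3533

1.3533


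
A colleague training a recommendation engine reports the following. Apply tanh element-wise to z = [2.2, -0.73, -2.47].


tanh(2.2) = 0.9757
tanh(-0.73) = -0.6231
tanh(-2.47) = -0.9858
result = [0.9757, -0.6231, -0.9858]

[0.9757, -0.6231, -0.9858]


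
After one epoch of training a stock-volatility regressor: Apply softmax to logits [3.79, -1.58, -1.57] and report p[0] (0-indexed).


Exponentials: e^3.79=44.2564, e^-1.58=0.206, e^-1.57=0.208
Sum = 44.6704
Softmax = [0.9907, 0.0046, 0.0047]
p[0] = 44.2564/44.6704 = 0.9907

0.9907


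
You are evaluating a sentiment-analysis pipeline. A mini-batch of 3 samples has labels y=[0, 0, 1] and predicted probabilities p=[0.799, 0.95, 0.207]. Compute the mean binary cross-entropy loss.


L[0] = -ln(1-0.799) = -ln(0.201) = 1.6045
L[1] = -ln(1-0.95) = -ln(0.05) = 2.9957
L[2] = -ln(0.207) = 1.575
mean = (1.6045 + 2.9957 + 1.575)/3 = 2.0584

2.0584


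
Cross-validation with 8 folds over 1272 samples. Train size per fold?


Fold size = 1272/8 = 159
Training per fold = 1272 - 159 = 1113

1113


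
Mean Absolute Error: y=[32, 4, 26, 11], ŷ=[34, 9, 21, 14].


Absolute errors: |32-34|=2, |4-9|=5, |26-21|=5, |11-14|=3
Sum = 15
MAE = 15/4 = 15/4

15/4


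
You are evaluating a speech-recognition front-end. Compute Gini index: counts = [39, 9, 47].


Probabilities: [39/95, 9/95, 47/95] ≈ [0.4105, 0.0947, 0.4947]
Σpᵢ² = (1521 + 81 + 2209)/95² = 3811/9025
Gini = 1 - Σpᵢ² = 1 - 3811/9025 = 0.5777

0.5777


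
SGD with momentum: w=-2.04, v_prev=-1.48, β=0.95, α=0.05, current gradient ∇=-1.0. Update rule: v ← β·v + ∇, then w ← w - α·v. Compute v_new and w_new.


v_new = 0.95·-1.48 - 1.0 = -1.406 - 1.0 = -2.406
w_new = -2.04 - 0.05·-2.406 = -2.04 + 0.1203 = -1.9197

v_new=-2.406, w_new=-1.9197


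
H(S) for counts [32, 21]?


Probabilities: [32/53, 21/53] ≈ [0.6038, 0.3962]
H = -((32/53)·log₂(32/53) + (21/53)·log₂(21/53))
  = 0.9687 bits

0.9687 bits


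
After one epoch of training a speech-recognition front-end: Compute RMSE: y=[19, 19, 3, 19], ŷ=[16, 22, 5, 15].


MSE = 38/4 = 9.5
RMSE = √(38/4) = 3.0822

3.0822


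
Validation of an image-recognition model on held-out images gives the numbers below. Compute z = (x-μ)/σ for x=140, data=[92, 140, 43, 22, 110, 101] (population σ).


μ = 84.6667, σ = 40.1815
z = (140 - 84.6667)/40.1815 = 1.3771

1.3771


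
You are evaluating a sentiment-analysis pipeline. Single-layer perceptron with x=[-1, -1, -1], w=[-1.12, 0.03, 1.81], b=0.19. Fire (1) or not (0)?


z = (-1)·(-1.12) + (-1)·(0.03) + (-1)·(1.81) + 0.19
  = -0.53
step(z) = 0 (z<0)

0


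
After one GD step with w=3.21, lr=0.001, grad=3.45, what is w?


w_new = w - α·∇
= 3.21 - 0.001·3.45
= 3.21 - 0.00345
= 3.20655

3.20655


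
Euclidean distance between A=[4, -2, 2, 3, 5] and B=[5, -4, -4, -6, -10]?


d = √((4-5)² + (-2+ 4)² + (2+ 4)² + (3+ 6)² + (5+ 10)²)
  = √(1 + 4 + 36 + 81 + 225)
  = √347 = 18.6279

18.6279


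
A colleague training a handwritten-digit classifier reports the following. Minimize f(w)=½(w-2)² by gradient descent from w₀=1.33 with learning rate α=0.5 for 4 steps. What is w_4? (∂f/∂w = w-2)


step 1: grad = 1.33-2 = -0.67; w = 1.33 - 0.5·(-0.67) = 1.665
step 2: grad = 1.665-2 = -0.335; w = 1.665 - 0.5·(-0.335) = 1.8325
step 3: grad = 1.8325-2 = -0.1675; w = 1.8325 - 0.5·(-0.1675) = 1.91625
step 4: grad = 1.91625-2 = -0.08375; w = 1.91625 - 0.5·(-0.08375) = 1.958125

1.958125


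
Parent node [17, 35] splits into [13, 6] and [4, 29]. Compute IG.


Parent = [17, 35], H_parent = 0.9118
H_left = 0.8997 (n=19), H_right = 0.5328 (n=33)
H_children = (19/52)·0.8997 + (33/52)·0.5328 = 0.6669
IG = 0.9118 - 0.6669 = 0.2449

0.2449


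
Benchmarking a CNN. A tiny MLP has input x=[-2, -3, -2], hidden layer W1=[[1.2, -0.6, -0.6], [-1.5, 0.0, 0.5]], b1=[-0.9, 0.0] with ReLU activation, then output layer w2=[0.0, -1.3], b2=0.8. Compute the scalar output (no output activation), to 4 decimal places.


z1[0] = (1.2)·(-2) + (-0.6)·(-3) + (-0.6)·(-2) - 0.9 = -0.3
z1[1] = (-1.5)·(-2) + (0.0)·(-3) + (0.5)·(-2) + 0.0 = 2.0
h = ReLU(z1) = [0.0, 2.0]
output = (0.0)·(0.0) + (-1.3)·(2.0) + 0.8 = -1.8

-1.8


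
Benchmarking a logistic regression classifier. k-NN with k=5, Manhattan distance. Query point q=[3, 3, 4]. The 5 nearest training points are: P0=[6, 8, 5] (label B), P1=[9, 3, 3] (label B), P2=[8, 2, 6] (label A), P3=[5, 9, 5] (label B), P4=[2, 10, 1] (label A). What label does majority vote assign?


d(q,P0) = 9  (label B)
d(q,P1) = 7  (label B)
d(q,P2) = 8  (label A)
d(q,P3) = 9  (label B)
d(q,P4) = 11  (label A)
Votes: A=2, B=3
Majority → B

B


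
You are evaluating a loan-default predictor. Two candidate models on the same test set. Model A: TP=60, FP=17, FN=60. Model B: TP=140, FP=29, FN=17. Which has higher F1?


Model A: P=60/77=0.7792, R=60/120=0.5, F1=2PR/(P+R)=2TP/(2TP+FP+FN)=120/197=0.6091
Model B: P=140/169=0.8284, R=140/157=0.8917, F1=2PR/(P+R)=2TP/(2TP+FP+FN)=280/326=0.8589
0.6091 < 0.8589 → Model B

Model B


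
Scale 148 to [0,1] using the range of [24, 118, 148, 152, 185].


min=24, max=185
(148-24)/(185-24) = 124/161 = 0.7702

0.7702


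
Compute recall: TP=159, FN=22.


Recall = TP/(TP+FN)
= 159/(159+22)
= 159/181 = 87.85%

87.85%


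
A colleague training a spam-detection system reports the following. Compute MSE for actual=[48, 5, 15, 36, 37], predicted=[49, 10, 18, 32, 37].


Squared errors: (48-49)²=1, (5-10)²=25, (15-18)²=9, (36-32)²=16, (37-37)²=0
Sum = 51
MSE = 51/5 = 51/5

51/5


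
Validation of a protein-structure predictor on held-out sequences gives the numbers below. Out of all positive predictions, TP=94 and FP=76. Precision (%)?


Precision = TP/(TP+FP)
= 94/(94+76)
= 94/170 = 55.29%

55.29%


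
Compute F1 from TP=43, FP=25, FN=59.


Precision = 43/68 = 0.6324
Recall = 43/102 = 0.4216
F1 = 2·P·R/(P+R) = 2·TP/(2·TP+FP+FN) = 86/(86+25+59) = 86/170 = 0.5059

0.5059


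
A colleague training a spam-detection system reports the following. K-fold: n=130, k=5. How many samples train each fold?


Fold size = 130/5 = 26
Training per fold = 130 - 26 = 104

104


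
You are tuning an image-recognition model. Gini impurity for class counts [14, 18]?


Probabilities: [14/32, 18/32] ≈ [0.4375, 0.5625]
Σpᵢ² = (196 + 324)/32² = 520/1024
Gini = 1 - Σpᵢ² = 1 - 520/1024 = 0.4922

0.4922


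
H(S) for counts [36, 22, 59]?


Probabilities: [36/117, 22/117, 59/117] ≈ [0.3077, 0.188, 0.5043]
H = -((36/117)·log₂(36/117) + (22/117)·log₂(22/117) + (59/117)·log₂(59/117))
  = 1.4746 bits

1.4746 bits


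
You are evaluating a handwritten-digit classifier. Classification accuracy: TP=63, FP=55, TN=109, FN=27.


Accuracy = (TP+TN)/(TP+TN+FP+FN)
= (63+109)/(254)
= 172/254 = 67.72%

67.72%


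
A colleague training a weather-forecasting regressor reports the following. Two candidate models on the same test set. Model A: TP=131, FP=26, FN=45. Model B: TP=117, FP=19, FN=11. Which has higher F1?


Model A: P=131/157=0.8344, R=131/176=0.7443, F1=2PR/(P+R)=2TP/(2TP+FP+FN)=262/333=0.7868
Model B: P=117/136=0.8603, R=117/128=0.9141, F1=2PR/(P+R)=2TP/(2TP+FP+FN)=234/264=0.8864
0.7868 < 0.8864 → Model B

Model B


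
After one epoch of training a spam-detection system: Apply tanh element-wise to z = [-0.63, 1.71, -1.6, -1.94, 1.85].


tanh(-0.63) = -0.5581
tanh(1.71) = 0.9366
tanh(-1.6) = -0.9217
tanh(-1.94) = -0.9595
tanh(1.85) = 0.9517
result = [-0.5581, 0.9366, -0.9217, -0.9595, 0.9517]

[-0.5581, 0.9366, -0.9217, -0.9595, 0.9517]


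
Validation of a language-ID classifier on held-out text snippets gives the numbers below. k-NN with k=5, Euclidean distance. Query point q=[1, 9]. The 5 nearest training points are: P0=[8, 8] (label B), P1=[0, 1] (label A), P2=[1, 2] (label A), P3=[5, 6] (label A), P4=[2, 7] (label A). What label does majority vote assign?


d(q,P0) = 7.0711  (label B)
d(q,P1) = 8.0623  (label A)
d(q,P2) = 7.0  (label A)
d(q,P3) = 5.0  (label A)
d(q,P4) = 2.2361  (label A)
Votes: A=4, B=1
Majority → A

A


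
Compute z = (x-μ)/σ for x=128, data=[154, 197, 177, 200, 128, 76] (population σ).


μ = 155.3333, σ = 43.2884
z = (128 - 155.3333)/43.2884 = -0.6314

-0.6314


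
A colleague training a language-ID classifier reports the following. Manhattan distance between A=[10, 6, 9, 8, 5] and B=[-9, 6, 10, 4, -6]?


d = |10+ 9| + |6-6| + |9-10| + |8-4| + |5+ 6|
  = 19 + 0 + 1 + 4 + 11
  = 35

35


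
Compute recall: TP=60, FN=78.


Recall = TP/(TP+FN)
= 60/(60+78)
= 60/138 = 43.48%

43.48%


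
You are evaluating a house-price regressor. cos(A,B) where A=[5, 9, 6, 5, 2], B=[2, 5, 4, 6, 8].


A·B = 5·2 + 9·5 + 6·4 + 5·6 + 2·8 = 125
‖A‖ = √171 = 13.0767, ‖B‖ = √145 = 12.0416
cos = 125/(√171·√145) = 125/√24795 = 0.7938

0.7938


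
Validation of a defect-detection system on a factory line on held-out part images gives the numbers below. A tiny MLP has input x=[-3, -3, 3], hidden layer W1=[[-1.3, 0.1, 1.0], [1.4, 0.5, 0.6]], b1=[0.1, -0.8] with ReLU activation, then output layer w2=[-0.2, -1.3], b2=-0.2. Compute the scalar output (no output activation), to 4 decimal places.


z1[0] = (-1.3)·(-3) + (0.1)·(-3) + (1.0)·(3) + 0.1 = 6.7
z1[1] = (1.4)·(-3) + (0.5)·(-3) + (0.6)·(3) - 0.8 = -4.7
h = ReLU(z1) = [6.7, 0.0]
output = (-0.2)·(6.7) + (-1.3)·(0.0) - 0.2 = -1.54

-1.54


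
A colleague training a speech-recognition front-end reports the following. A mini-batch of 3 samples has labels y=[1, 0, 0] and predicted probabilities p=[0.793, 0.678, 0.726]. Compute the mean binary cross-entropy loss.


L[0] = -ln(0.793) = 0.2319
L[1] = -ln(1-0.678) = -ln(0.322) = 1.1332
L[2] = -ln(1-0.726) = -ln(0.274) = 1.2946
mean = (0.2319 + 1.1332 + 1.2946)/3 = 0.8866

0.8866


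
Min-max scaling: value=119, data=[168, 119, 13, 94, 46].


min=13, max=168
(119-13)/(168-13) = 106/155 = 0.6839

0.6839


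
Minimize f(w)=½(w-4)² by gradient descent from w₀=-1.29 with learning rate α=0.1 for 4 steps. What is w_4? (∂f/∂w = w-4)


step 1: grad = -1.29-4 = -5.29; w = -1.29 - 0.1·(-5.29) = -0.761
step 2: grad = -0.761-4 = -4.761; w = -0.761 - 0.1·(-4.761) = -0.2849
step 3: grad = -0.2849-4 = -4.2849; w = -0.2849 - 0.1·(-4.2849) = 0.14359
step 4: grad = 0.14359-4 = -3.85641; w = 0.14359 - 0.1·(-3.85641) = 0.529231

0.529231


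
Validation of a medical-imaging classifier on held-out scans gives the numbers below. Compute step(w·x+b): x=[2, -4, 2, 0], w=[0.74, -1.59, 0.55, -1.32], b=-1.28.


z = (2)·(0.74) + (-4)·(-1.59) + (2)·(0.55) + (0)·(-1.32) - 1.28
  = 7.66
step(z) = 1 (z≥0)

1


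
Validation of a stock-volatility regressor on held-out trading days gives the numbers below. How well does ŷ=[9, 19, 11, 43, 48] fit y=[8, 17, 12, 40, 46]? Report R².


ȳ = 24.6
SS_res = Σ(y-ŷ)² = 19
SS_tot = Σ(y-ȳ)² = 1187.2
R² = 1 - SS_res/SS_tot = 1 - 0.016 = 0.984

0.984


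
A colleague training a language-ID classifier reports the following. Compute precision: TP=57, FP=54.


Precision = TP/(TP+FP)
= 57/(57+54)
= 57/111 = 51.35%

51.35%


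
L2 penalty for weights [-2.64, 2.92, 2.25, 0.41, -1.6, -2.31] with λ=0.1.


‖w‖₂² = (-2.64)² + (2.92)² + (2.25)² + (0.41)² + (-1.6)² + (-2.31)²
     = 6.9696 + 8.5264 + 5.0625 + 0.1681 + 2.56 + 5.3361
     = 28.6227
λ·‖w‖₂² = 0.1·28.6227 = 2.86227

2.86227


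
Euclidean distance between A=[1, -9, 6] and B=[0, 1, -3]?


d = √((1-0)² + (-9-1)² + (6+ 3)²)
  = √(1 + 100 + 81)
  = √182 = 13.4907

13.4907


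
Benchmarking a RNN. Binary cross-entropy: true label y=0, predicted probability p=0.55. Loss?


BCE = -[y·ln(p) + (1-y)·ln(1-p)]
= -0 - 1·ln(1-0.55)
= -ln(0.45) = 0.7985

0.7985


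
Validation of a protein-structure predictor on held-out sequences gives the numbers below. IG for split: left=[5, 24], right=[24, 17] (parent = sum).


Parent = [29, 41], H_parent = 0.9787
H_left = 0.6632 (n=29), H_right = 0.9789 (n=41)
H_children = (29/70)·0.6632 + (41/70)·0.9789 = 0.8481
IG = 0.9787 - 0.8481 = 0.1306

0.1306


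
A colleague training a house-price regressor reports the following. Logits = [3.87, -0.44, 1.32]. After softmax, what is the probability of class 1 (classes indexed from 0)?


Exponentials: e^3.87=47.9424, e^-0.44=0.644, e^1.32=3.7434
Sum = 52.3298
Softmax = [0.9162, 0.0123, 0.0715]
p[1] = 0.644/52.3298 = 0.0123

0.0123


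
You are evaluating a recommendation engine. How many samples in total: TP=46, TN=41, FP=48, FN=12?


Total = TP + TN + FP + FN
= 46 + 41 + 48 + 12
= 147
(Predicted positive: 94, predicted negative: 53)

147


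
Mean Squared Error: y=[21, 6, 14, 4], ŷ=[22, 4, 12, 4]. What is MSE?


Squared errors: (21-22)²=1, (6-4)²=4, (14-12)²=4, (4-4)²=0
Sum = 9
MSE = 9/4 = 9/4

9/4


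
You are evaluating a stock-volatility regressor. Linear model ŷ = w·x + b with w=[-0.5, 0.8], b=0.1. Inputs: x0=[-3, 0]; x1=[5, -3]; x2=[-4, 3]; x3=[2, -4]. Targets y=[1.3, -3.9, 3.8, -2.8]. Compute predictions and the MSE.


ŷ0 = (-0.5)·(-3) + (0.8)·(0) + 0.1 = 1.6
ŷ1 = (-0.5)·(5) + (0.8)·(-3) + 0.1 = -4.8
ŷ2 = (-0.5)·(-4) + (0.8)·(3) + 0.1 = 4.5
ŷ3 = (-0.5)·(2) + (0.8)·(-4) + 0.1 = -4.1
errors² = [0.09, 0.81, 0.49, 1.69]
MSE = 3.0800/4 = 0.77

0.77


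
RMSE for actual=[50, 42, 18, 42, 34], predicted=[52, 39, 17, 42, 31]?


MSE = 23/5 = 4.6
RMSE = √(23/5) = 2.1448

2.1448


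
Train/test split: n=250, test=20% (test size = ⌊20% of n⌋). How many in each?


Test = ⌊250·20/100⌋ = 50
Train = 250 - 50 = 200

Train: 200, Test: 50


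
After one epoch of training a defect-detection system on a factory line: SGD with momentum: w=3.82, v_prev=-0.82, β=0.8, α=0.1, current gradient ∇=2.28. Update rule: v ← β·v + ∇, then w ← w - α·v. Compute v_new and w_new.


v_new = 0.8·-0.82 + 2.28 = -0.656 + 2.28 = 1.624
w_new = 3.82 - 0.1·1.624 = 3.82 - 0.1624 = 3.6576

v_new=1.624, w_new=3.6576


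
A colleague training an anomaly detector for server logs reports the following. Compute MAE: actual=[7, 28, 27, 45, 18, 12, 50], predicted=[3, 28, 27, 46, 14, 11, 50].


Absolute errors: |7-3|=4, |28-28|=0, |27-27|=0, |45-46|=1, |18-14|=4, |12-11|=1, |50-50|=0
Sum = 10
MAE = 10/7 = 10/7

10/7


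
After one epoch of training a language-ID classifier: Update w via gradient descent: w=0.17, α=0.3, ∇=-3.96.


w_new = w - α·∇
= 0.17 - 0.3·-3.96
= 0.17 + 1.188
= 1.358

1.358


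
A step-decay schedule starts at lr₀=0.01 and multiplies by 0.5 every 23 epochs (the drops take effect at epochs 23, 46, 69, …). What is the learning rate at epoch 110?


n_drops = ⌊110/23⌋ = 4
lr = 0.01·0.5^4 = 0.01·0.0625 = 0.000625

0.000625


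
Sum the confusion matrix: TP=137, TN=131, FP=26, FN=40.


Total = TP + TN + FP + FN
= 137 + 131 + 26 + 40
= 334
(Predicted positive: 163, predicted negative: 171)

334


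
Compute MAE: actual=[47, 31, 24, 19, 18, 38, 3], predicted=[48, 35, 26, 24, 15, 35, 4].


Absolute errors: |47-48|=1, |31-35|=4, |24-26|=2, |19-24|=5, |18-15|=3, |38-35|=3, |3-4|=1
Sum = 19
MAE = 19/7 = 19/7

19/7


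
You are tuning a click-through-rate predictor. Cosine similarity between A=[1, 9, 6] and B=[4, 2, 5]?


A·B = 1·4 + 9·2 + 6·5 = 52
‖A‖ = √118 = 10.8628, ‖B‖ = √45 = 6.7082
cos = 52/(√118·√45) = 52/√5310 = 0.7136

0.7136


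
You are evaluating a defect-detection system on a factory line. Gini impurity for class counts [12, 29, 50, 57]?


Probabilities: [12/148, 29/148, 50/148, 57/148] ≈ [0.0811, 0.1959, 0.3378, 0.3851]
Σpᵢ² = (144 + 841 + 2500 + 3249)/148² = 6734/21904
Gini = 1 - Σpᵢ² = 1 - 6734/21904 = 0.6926

0.6926


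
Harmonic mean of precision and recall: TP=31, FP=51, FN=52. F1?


Precision = 31/82 = 0.378
Recall = 31/83 = 0.3735
F1 = 2·P·R/(P+R) = 2·TP/(2·TP+FP+FN) = 62/(62+51+52) = 62/165 = 0.3758

0.3758


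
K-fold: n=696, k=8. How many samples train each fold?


Fold size = 696/8 = 87
Training per fold = 696 - 87 = 609

609


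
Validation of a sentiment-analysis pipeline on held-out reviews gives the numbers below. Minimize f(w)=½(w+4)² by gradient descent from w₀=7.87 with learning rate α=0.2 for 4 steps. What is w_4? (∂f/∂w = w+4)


step 1: grad = 7.87+4 = 11.87; w = 7.87 - 0.2·(11.87) = 5.496
step 2: grad = 5.496+4 = 9.496; w = 5.496 - 0.2·(9.496) = 3.5968
step 3: grad = 3.5968+4 = 7.5968; w = 3.5968 - 0.2·(7.5968) = 2.07744
step 4: grad = 2.07744+4 = 6.07744; w = 2.07744 - 0.2·(6.07744) = 0.861952

0.861952


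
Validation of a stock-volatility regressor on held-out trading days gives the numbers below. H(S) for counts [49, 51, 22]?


Probabilities: [49/122, 51/122, 22/122] ≈ [0.4016, 0.418, 0.1803]
H = -((49/122)·log₂(49/122) + (51/122)·log₂(51/122) + (22/122)·log₂(22/122))
  = 1.5002 bits

1.5002 bits


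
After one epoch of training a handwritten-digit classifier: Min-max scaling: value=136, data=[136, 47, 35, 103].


min=35, max=136
(136-35)/(136-35) = 101/101 = 1.0

1.0


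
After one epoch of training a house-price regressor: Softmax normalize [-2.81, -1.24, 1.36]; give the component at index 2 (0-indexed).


Exponentials: e^-2.81=0.0602, e^-1.24=0.2894, e^1.36=3.8962
Sum = 4.2458
Softmax = [0.0142, 0.0682, 0.9177]
p[2] = 3.8962/4.2458 = 0.9177

0.9177


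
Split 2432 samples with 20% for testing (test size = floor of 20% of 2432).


Test = ⌊2432·20/100⌋ = 486
Train = 2432 - 486 = 1946

Train: 1946, Test: 486


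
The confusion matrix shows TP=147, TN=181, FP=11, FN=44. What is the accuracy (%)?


Accuracy = (TP+TN)/(TP+TN+FP+FN)
= (147+181)/(383)
= 328/383 = 85.64%

85.64%


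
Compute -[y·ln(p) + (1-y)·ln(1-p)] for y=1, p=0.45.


BCE = -[y·ln(p) + (1-y)·ln(1-p)]
= -1·ln(0.45) - 0
= -ln(0.45) = 0.7985

0.7985


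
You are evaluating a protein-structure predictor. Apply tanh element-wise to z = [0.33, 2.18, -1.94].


tanh(0.33) = 0.3185
tanh(2.18) = 0.9748
tanh(-1.94) = -0.9595
result = [0.3185, 0.9748, -0.9595]

[0.3185, 0.9748, -0.9595]


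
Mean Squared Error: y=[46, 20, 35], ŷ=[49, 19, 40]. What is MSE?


Squared errors: (46-49)²=9, (20-19)²=1, (35-40)²=25
Sum = 35
MSE = 35/3 = 35/3

35/3


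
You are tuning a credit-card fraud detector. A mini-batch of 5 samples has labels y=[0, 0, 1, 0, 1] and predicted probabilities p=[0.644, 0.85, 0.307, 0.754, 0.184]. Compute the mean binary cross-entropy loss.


L[0] = -ln(1-0.644) = -ln(0.356) = 1.0328
L[1] = -ln(1-0.85) = -ln(0.15) = 1.8971
L[2] = -ln(0.307) = 1.1809
L[3] = -ln(1-0.754) = -ln(0.246) = 1.4024
L[4] = -ln(0.184) = 1.6928
mean = (1.0328 + 1.8971 + 1.1809 + 1.4024 + 1.6928)/5 = 1.4412

1.4412


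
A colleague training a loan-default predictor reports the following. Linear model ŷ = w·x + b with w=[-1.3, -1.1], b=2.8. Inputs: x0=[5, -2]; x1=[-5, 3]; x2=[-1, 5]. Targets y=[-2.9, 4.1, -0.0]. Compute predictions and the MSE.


ŷ0 = (-1.3)·(5) + (-1.1)·(-2) + 2.8 = -1.5
ŷ1 = (-1.3)·(-5) + (-1.1)·(3) + 2.8 = 6.0
ŷ2 = (-1.3)·(-1) + (-1.1)·(5) + 2.8 = -1.4
errors² = [1.96, 3.61, 1.96]
MSE = 7.5300/3 = 2.51

2.51


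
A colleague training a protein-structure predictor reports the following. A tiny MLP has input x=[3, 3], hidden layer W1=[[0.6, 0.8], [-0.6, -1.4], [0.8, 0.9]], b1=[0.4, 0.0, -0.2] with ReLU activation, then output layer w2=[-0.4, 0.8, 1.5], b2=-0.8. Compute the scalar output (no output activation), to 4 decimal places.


z1[0] = (0.6)·(3) + (0.8)·(3) + 0.4 = 4.6
z1[1] = (-0.6)·(3) + (-1.4)·(3) + 0.0 = -6.0
z1[2] = (0.8)·(3) + (0.9)·(3) - 0.2 = 4.9
h = ReLU(z1) = [4.6, 0.0, 4.9]
output = (-0.4)·(4.6) + (0.8)·(0.0) + (1.5)·(4.9) - 0.8 = 4.71

4.71


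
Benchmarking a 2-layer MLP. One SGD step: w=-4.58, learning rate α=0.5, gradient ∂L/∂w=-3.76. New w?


w_new = w - α·∇
= -4.58 - 0.5·-3.76
= -4.58 + 1.88
= -2.7

-2.7


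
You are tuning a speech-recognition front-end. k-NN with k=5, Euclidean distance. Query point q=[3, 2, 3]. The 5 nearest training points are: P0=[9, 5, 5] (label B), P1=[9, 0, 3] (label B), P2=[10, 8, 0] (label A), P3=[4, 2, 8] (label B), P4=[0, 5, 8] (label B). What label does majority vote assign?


d(q,P0) = 7.0  (label B)
d(q,P1) = 6.3246  (label B)
d(q,P2) = 9.6954  (label A)
d(q,P3) = 5.099  (label B)
d(q,P4) = 6.5574  (label B)
Votes: A=1, B=4
Majority → B

B


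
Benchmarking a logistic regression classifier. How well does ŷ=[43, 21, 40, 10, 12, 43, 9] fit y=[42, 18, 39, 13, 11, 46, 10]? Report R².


ȳ = 25.5714
SS_res = Σ(y-ŷ)² = 31
SS_tot = Σ(y-ȳ)² = 1537.71
R² = 1 - SS_res/SS_tot = 1 - 0.0202 = 0.9798

0.9798


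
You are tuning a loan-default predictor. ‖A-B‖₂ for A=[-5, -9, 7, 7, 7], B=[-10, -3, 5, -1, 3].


d = √((-5+ 10)² + (-9+ 3)² + (7-5)² + (7+ 1)² + (7-3)²)
  = √(25 + 36 + 4 + 64 + 16)
  = √145 = 12.0416

12.0416


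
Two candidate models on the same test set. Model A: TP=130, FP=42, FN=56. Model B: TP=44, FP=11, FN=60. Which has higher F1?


Model A: P=130/172=0.7558, R=130/186=0.6989, F1=2PR/(P+R)=2TP/(2TP+FP+FN)=260/358=0.7263
Model B: P=44/55=0.8, R=44/104=0.4231, F1=2PR/(P+R)=2TP/(2TP+FP+FN)=88/159=0.5535
0.7263 > 0.5535 → Model A

Model A


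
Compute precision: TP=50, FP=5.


Precision = TP/(TP+FP)
= 50/(50+5)
= 50/55 = 90.91%

90.91%


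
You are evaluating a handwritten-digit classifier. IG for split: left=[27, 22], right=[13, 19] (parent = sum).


Parent = [40, 41], H_parent = 0.9999
H_left = 0.9925 (n=49), H_right = 0.9745 (n=32)
H_children = (49/81)·0.9925 + (32/81)·0.9745 = 0.9854
IG = 0.9999 - 0.9854 = 0.0145

0.0145


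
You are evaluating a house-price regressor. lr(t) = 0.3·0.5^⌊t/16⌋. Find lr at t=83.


n_drops = ⌊83/16⌋ = 5
lr = 0.3·0.5^5 = 0.3·0.03125 = 0.009375

0.009375


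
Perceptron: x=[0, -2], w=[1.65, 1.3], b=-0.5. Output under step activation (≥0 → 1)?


z = (0)·(1.65) + (-2)·(1.3) - 0.5
  = -3.1
step(z) = 0 (z<0)

0


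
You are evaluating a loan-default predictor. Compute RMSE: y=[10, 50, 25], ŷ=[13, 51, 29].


MSE = 26/3 = 8.6667
RMSE = √(26/3) = 2.9439

2.9439


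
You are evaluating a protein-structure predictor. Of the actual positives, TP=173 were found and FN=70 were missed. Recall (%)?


Recall = TP/(TP+FN)
= 173/(173+70)
= 173/243 = 71.19%

71.19%


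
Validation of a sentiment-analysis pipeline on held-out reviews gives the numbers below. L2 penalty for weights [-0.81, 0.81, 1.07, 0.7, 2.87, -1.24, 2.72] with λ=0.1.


‖w‖₂² = (-0.81)² + (0.81)² + (1.07)² + (0.7)² + (2.87)² + (-1.24)² + (2.72)²
     = 0.6561 + 0.6561 + 1.1449 + 0.49 + 8.2369 + 1.5376 + 7.3984
     = 20.12
λ·‖w‖₂² = 0.1·20.12 = 2.012

2.012


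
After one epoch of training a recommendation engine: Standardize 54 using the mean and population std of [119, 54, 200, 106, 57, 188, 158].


μ = 126, σ = 54.4295
z = (54 - 126)/54.4295 = -1.3228

-1.3228


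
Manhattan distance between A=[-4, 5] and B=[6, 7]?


d = |-4-6| + |5-7|
  = 10 + 2
  = 12

12


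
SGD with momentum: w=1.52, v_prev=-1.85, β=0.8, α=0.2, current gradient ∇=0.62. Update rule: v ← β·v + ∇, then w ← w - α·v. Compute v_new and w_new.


v_new = 0.8·-1.85 + 0.62 = -1.48 + 0.62 = -0.86
w_new = 1.52 - 0.2·-0.86 = 1.52 + 0.172 = 1.692

v_new=-0.86, w_new=1.692


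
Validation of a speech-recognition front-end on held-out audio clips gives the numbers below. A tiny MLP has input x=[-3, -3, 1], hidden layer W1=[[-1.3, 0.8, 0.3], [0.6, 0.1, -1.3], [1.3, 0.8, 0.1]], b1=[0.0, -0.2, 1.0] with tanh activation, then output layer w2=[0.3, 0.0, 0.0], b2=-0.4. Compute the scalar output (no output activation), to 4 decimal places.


z1[0] = (-1.3)·(-3) + (0.8)·(-3) + (0.3)·(1) + 0.0 = 1.8
z1[1] = (0.6)·(-3) + (0.1)·(-3) + (-1.3)·(1) - 0.2 = -3.6
z1[2] = (1.3)·(-3) + (0.8)·(-3) + (0.1)·(1) + 1.0 = -5.2
h = tanh(z1) = [0.9468, -0.9985, -0.9999]
output = (0.3)·(0.9468) + (0.0)·(-0.9985) + (0.0)·(-0.9999) - 0.4 = -0.116

-0.116


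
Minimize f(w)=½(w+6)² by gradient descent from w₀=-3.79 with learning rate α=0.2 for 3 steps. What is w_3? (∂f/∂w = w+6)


step 1: grad = -3.79+6 = 2.21; w = -3.79 - 0.2·(2.21) = -4.232
step 2: grad = -4.232+6 = 1.768; w = -4.232 - 0.2·(1.768) = -4.5856
step 3: grad = -4.5856+6 = 1.4144; w = -4.5856 - 0.2·(1.4144) = -4.86848

-4.86848


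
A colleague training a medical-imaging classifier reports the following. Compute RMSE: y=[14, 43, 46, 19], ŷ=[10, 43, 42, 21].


MSE = 36/4 = 9
RMSE = √(36/4) = 3.0

3.0


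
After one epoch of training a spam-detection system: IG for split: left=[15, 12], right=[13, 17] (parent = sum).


Parent = [28, 29], H_parent = 0.9998
H_left = 0.9911 (n=27), H_right = 0.9871 (n=30)
H_children = (27/57)·0.9911 + (30/57)·0.9871 = 0.989
IG = 0.9998 - 0.989 = 0.0108

0.0108


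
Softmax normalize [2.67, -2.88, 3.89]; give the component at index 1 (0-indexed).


Exponentials: e^2.67=14.44, e^-2.88=0.0561, e^3.89=48.9109
Sum = 63.407
Softmax = [0.2277, 0.0009, 0.7714]
p[1] = 0.0561/63.407 = 0.0009

0.0009


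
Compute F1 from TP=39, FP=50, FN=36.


Precision = 39/89 = 0.4382
Recall = 39/75 = 0.52
F1 = 2·P·R/(P+R) = 2·TP/(2·TP+FP+FN) = 78/(78+50+36) = 78/164 = 0.4756

0.4756


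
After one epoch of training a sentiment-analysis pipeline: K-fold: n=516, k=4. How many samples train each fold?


Fold size = 516/4 = 129
Training per fold = 516 - 129 = 387

387


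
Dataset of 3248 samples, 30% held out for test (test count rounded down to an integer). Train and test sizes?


Test = ⌊3248·30/100⌋ = 974
Train = 3248 - 974 = 2274

Train: 2274, Test: 974


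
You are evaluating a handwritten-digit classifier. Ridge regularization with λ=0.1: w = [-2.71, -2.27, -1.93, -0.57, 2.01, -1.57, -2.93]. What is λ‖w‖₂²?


‖w‖₂² = (-2.71)² + (-2.27)² + (-1.93)² + (-0.57)² + (2.01)² + (-1.57)² + (-2.93)²
     = 7.3441 + 5.1529 + 3.7249 + 0.3249 + 4.0401 + 2.4649 + 8.5849
     = 31.6367
λ·‖w‖₂² = 0.1·31.6367 = 3.16367

3.16367


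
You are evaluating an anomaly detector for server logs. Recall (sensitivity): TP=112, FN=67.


Recall = TP/(TP+FN)
= 112/(112+67)
= 112/179 = 62.57%

62.57%


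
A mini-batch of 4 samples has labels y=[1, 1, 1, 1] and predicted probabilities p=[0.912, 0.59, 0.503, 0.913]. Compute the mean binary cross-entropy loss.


L[0] = -ln(0.912) = 0.0921
L[1] = -ln(0.59) = 0.5276
L[2] = -ln(0.503) = 0.6872
L[3] = -ln(0.913) = 0.091
mean = (0.0921 + 0.5276 + 0.6872 + 0.091)/4 = 0.3495

0.3495


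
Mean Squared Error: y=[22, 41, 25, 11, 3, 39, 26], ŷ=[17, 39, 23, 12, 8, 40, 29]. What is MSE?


Squared errors: (22-17)²=25, (41-39)²=4, (25-23)²=4, (11-12)²=1, (3-8)²=25, (39-40)²=1, (26-29)²=9
Sum = 69
MSE = 69/7 = 69/7

69/7


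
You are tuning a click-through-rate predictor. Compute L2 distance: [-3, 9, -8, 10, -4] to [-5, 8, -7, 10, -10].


d = √((-3+ 5)² + (9-8)² + (-8+ 7)² + (10-10)² + (-4+ 10)²)
  = √(4 + 1 + 1 + 0 + 36)
  = √42 = 6.4807

6.4807


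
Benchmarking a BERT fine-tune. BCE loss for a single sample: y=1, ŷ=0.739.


BCE = -[y·ln(p) + (1-y)·ln(1-p)]
= -1·ln(0.739) - 0
= -ln(0.739) = 0.3025

0.3025


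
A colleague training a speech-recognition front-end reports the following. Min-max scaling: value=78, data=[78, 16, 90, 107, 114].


min=16, max=114
(78-16)/(114-16) = 62/98 = 0.6327

0.6327


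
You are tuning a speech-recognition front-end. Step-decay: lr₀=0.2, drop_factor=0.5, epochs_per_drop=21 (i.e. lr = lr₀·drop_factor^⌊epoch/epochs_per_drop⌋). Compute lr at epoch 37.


n_drops = ⌊37/21⌋ = 1
lr = 0.2·0.5^1 = 0.2·0.5 = 0.1

0.1


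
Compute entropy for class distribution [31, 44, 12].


Probabilities: [31/87, 44/87, 12/87] ≈ [0.3563, 0.5057, 0.1379]
H = -((31/87)·log₂(31/87) + (44/87)·log₂(44/87) + (12/87)·log₂(12/87))
  = 1.4221 bits

1.4221 bits


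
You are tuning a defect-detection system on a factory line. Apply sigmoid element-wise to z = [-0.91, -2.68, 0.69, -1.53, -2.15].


σ(-0.91) = 1/(1+e^0.91) = 0.287
σ(-2.68) = 1/(1+e^2.68) = 0.0642
σ(0.69) = 1/(1+e^-0.69) = 0.666
σ(-1.53) = 1/(1+e^1.53) = 0.178
σ(-2.15) = 1/(1+e^2.15) = 0.1043
result = [0.287, 0.0642, 0.666, 0.178, 0.1043]

[0.287, 0.0642, 0.666, 0.178, 0.1043]


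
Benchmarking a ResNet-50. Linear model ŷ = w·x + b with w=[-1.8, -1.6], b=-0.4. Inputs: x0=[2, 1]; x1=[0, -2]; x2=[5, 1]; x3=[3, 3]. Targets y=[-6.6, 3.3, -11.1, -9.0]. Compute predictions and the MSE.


ŷ0 = (-1.8)·(2) + (-1.6)·(1) - 0.4 = -5.6
ŷ1 = (-1.8)·(0) + (-1.6)·(-2) - 0.4 = 2.8
ŷ2 = (-1.8)·(5) + (-1.6)·(1) - 0.4 = -11.0
ŷ3 = (-1.8)·(3) + (-1.6)·(3) - 0.4 = -10.6
errors² = [1.0, 0.25, 0.01, 2.56]
MSE = 3.8200/4 = 0.955

0.955
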